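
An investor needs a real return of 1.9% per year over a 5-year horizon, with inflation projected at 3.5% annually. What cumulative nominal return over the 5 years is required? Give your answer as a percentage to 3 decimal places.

Required annual nominal rate: (1+1.9%)(1+3.5%) − 1 = 5.4665%.
Cumulative over 5 years: (1 + 0.054665)^5 − 1 ≈ 0.30489.

30.489%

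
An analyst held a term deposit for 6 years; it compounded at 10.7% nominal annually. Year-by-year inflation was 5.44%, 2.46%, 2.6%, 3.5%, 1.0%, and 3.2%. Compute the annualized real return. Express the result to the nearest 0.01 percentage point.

7.45%

Cumulative inflation factor: 1.0544 × 1.0246 × 1.026 × 1.035 × 1.010 × 1.032 ≈ 1.19577.
Nominal growth factor: 1.84029. Real growth factor = 1.84029 / 1.19577 ≈ 1.53899.
Annualized: 1.53899^(1/6) − 1 ≈ 0.07450.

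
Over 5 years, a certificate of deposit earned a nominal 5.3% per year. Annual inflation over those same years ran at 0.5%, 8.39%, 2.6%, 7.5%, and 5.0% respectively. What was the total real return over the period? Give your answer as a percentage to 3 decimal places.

2.622%

Cumulative inflation factor: 1.005 × 1.0839 × 1.026 × 1.075 × 1.050 ≈ 1.26154.
Nominal growth factor: 1.29462. Real growth factor = 1.29462 / 1.26154 ≈ 1.02622.
Total real return ≈ 2.6222%.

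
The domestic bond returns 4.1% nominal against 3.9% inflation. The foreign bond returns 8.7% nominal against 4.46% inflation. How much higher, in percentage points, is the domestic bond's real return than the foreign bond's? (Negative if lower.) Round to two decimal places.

-3.87

The domestic bond real return: 1.041/1.039 − 1 = 0.192%.
The foreign bond real return: 1.087/1.0446 − 1 = 4.059%.
Difference: 0.192 − 4.059 = -3.867 pp.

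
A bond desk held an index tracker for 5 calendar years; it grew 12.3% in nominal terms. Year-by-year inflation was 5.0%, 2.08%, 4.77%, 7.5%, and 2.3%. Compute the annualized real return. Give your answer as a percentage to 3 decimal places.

Cumulative inflation factor: 1.050 × 1.0208 × 1.0477 × 1.075 × 1.023 ≈ 1.23495.
Nominal growth factor: 1.12300. Real growth factor = 1.12300 / 1.23495 ≈ 0.90935.
Annualized: 0.90935^(1/5) − 1 ≈ -0.01883.

-1.883%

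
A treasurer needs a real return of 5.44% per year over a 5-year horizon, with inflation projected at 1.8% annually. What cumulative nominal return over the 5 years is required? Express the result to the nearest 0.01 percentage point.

42.48%

Required annual nominal rate: (1+5.44%)(1+1.8%) − 1 = 7.33792%.
Cumulative over 5 years: (1 + 0.0733792)^5 − 1 ≈ 0.42484.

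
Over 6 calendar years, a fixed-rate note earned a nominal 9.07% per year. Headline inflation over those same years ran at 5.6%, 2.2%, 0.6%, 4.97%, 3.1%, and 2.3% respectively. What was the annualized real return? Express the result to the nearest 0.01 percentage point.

Cumulative inflation factor: 1.056 × 1.022 × 1.006 × 1.0497 × 1.031 × 1.023 ≈ 1.20202.
Nominal growth factor: 1.68357. Real growth factor = 1.68357 / 1.20202 ≈ 1.40062.
Annualized: 1.40062^(1/6) − 1 ≈ 0.05776.

5.78%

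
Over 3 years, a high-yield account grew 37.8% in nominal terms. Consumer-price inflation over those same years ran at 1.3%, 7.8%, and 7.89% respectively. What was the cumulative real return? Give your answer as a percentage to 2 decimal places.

16.96%

Cumulative inflation factor: 1.013 × 1.078 × 1.0789 ≈ 1.17817.
Nominal growth factor: 1.37800. Real growth factor = 1.37800 / 1.17817 ≈ 1.16961.
Total real return ≈ 16.9607%.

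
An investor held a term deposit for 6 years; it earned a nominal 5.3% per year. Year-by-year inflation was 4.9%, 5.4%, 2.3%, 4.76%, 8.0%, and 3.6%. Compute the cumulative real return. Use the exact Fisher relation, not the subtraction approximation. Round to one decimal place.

Cumulative inflation factor: 1.049 × 1.054 × 1.023 × 1.0476 × 1.080 × 1.036 ≈ 1.32578.
Nominal growth factor: 1.36323. Real growth factor = 1.36323 / 1.32578 ≈ 1.02825.
Total real return ≈ 2.8252%.

2.8%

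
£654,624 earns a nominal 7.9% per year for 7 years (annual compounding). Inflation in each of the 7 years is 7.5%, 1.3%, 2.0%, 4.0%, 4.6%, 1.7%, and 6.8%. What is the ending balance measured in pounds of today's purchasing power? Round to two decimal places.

£849,310.95

Nominal value at maturity: £654,624 × (1 + 7.9%)^7 ≈ £1,114,659.02.
Price-level factor over 7 years: 1.075 × 1.013 × 1.020 × 1.040 × 1.046 × 1.017 × 1.068 ≈ 1.3124274668.
Dividing the nominal maturity value by the price-level factor gives the value in today's money.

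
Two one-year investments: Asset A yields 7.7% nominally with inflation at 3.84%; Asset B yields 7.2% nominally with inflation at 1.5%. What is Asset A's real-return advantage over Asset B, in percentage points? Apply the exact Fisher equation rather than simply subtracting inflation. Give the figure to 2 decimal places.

-1.90

Asset A real return: 1.077/1.0384 − 1 = 3.717%.
Asset B real return: 1.072/1.015 − 1 = 5.616%.
Difference: 3.717 − 5.616 = -1.899 pp.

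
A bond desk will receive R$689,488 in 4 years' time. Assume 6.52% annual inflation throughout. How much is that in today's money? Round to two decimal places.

R$535,552.54

Price-level factor over 4 years: (1 + 6.52%)^4 ≈ 1.2874329826.
Purchasing power today: R$689,488 divided by that factor.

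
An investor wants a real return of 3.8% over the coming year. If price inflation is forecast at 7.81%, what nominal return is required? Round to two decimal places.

11.91%

By the Fisher equation, 1 + r_nom = (1 + 3.8%)(1 + 7.81%) = 1.038 × 1.0781 = 1.1190678.
So r_nom = 11.90678%.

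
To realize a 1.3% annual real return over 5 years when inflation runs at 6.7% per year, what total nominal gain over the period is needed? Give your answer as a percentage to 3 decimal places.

47.526%

Required annual nominal rate: (1+1.3%)(1+6.7%) − 1 = 8.0871%.
Cumulative over 5 years: (1 + 0.080871)^5 − 1 ≈ 0.47526.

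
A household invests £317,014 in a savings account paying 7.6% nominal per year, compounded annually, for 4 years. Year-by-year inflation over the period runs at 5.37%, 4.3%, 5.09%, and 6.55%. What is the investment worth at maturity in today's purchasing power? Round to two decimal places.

£345,311.78

Nominal value at maturity: £317,014 × (1 + 7.6%)^4 ≈ £424,939.92.
Price-level factor over 4 years: 1.0537 × 1.043 × 1.0509 × 1.0655 ≈ 1.2305978006.
Dividing the nominal maturity value by the price-level factor gives the value in today's money.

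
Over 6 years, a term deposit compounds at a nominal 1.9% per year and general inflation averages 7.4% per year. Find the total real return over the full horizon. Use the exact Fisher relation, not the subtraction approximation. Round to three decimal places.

-27.051%

The annual real rate is (1+1.9%)/(1+7.4%) − 1 = -5.1210%.
Compounded over 6 years: (1 + -0.051210)^6 − 1 ≈ -0.27051.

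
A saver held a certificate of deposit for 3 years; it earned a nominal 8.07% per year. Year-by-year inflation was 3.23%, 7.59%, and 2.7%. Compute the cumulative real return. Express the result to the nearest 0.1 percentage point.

Cumulative inflation factor: 1.0323 × 1.0759 × 1.027 ≈ 1.14064.
Nominal growth factor: 1.26216. Real growth factor = 1.26216 / 1.14064 ≈ 1.10654.
Total real return ≈ 10.6540%.

10.7%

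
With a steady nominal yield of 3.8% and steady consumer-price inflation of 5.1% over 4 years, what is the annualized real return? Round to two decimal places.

-1.24%

With constant rates the annual real return is the same each year: (1+3.8%)/(1+5.1%) − 1 = -0.01237.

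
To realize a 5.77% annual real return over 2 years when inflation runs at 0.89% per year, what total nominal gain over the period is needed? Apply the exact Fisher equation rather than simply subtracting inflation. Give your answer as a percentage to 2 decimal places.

13.87%

Required annual nominal rate: (1+5.77%)(1+0.89%) − 1 = 6.711353%.
Cumulative over 2 years: (1 + 0.06711353)^2 − 1 ≈ 0.13873.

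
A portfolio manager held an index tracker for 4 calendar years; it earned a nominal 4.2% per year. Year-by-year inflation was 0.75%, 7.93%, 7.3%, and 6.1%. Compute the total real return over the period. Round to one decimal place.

-4.8%

Cumulative inflation factor: 1.0075 × 1.0793 × 1.073 × 1.061 ≈ 1.23795.
Nominal growth factor: 1.17888. Real growth factor = 1.17888 / 1.23795 ≈ 0.95229.
Total real return ≈ -4.7712%.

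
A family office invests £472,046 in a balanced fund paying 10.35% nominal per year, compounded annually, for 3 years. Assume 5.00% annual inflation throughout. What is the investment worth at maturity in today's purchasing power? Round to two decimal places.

Nominal value at maturity: £472,046 × (1 + 10.35%)^3 ≈ £634,309.67.
Price-level factor over 3 years: (1 + 5.00%)^3 = 1.157625.
The maturity value deflated by that factor is the answer in today's purchasing power.

£547,940.54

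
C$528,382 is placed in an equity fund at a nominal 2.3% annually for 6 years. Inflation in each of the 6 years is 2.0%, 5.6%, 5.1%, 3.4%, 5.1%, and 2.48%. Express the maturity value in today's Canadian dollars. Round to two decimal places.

Nominal value at maturity: C$528,382 × (1 + 2.3%)^6 ≈ C$605,622.24.
Price-level factor over 6 years: 1.020 × 1.056 × 1.051 × 1.034 × 1.051 × 1.0248 ≈ 1.2607505826.
The maturity value deflated by that factor is the answer in today's purchasing power.

C$480,366.42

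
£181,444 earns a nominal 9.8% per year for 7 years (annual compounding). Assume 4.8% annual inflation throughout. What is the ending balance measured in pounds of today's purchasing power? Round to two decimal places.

£251,437.48

Nominal value at maturity: £181,444 × (1 + 9.8%)^7 ≈ £349,107.35.
Price-level factor over 7 years: (1 + 4.8%)^7 ≈ 1.3884459516.
The maturity value deflated by that factor is the answer in today's purchasing power.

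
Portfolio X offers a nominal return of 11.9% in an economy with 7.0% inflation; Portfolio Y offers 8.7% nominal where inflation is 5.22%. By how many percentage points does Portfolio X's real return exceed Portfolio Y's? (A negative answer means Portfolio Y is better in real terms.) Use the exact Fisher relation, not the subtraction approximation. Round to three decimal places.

Portfolio X real return: 1.119/1.070 − 1 = 4.5794%.
Portfolio Y real return: 1.087/1.0522 − 1 = 3.3074%.
Difference: 4.5794 − 3.3074 = 1.2720 pp.

1.272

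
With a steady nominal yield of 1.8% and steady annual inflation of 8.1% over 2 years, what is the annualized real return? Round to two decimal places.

-5.83%

With constant rates the annual real return is the same each year: (1+1.8%)/(1+8.1%) − 1 = -0.05828.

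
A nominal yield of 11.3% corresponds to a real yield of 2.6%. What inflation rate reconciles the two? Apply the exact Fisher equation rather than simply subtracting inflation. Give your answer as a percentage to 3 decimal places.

From (1+r_nom) = (1+r_real)(1+π), we get 1+π = (1 + 11.3%)/(1 + 2.6%) = 1.113/1.026 ≈ 1.08480.
So π ≈ 8.4795%.

8.480%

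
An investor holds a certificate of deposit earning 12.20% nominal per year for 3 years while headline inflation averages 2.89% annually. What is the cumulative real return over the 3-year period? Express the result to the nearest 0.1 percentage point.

The annual real rate is (1+12.20%)/(1+2.89%) − 1 = 9.0485%.
Compounded over 3 years: (1 + 0.090485)^3 − 1 ≈ 0.29676.

29.7%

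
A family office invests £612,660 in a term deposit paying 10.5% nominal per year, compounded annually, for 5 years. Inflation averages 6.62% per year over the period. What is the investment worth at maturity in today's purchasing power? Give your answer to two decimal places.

Nominal value at maturity: £612,660 × (1 + 10.5%)^5 ≈ £1,009,324.74.
Price-level factor over 5 years: (1 + 6.62%)^5 ≈ 1.3778228756.
The maturity value deflated by that factor is the answer in today's purchasing power.

£732,550.43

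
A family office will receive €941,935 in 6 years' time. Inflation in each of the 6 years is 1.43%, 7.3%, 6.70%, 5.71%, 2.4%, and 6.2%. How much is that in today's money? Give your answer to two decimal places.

€705,585.78

Price-level factor over 6 years: 1.0143 × 1.073 × 1.0670 × 1.0571 × 1.024 × 1.062 ≈ 1.3349687917.
Purchasing power today: €941,935 divided by that factor.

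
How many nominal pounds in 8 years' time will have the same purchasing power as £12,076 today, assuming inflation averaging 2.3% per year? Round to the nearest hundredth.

Cumulative price-level factor: (1+2.3%)^8 ≈ 1.1995133055.
Multiplying £12,076 by the price-level factor gives the future nominal sum.

£14,485.32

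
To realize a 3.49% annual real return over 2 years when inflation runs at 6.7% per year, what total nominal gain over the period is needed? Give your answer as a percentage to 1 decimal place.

21.9%

Required annual nominal rate: (1+3.49%)(1+6.7%) − 1 = 10.42383%.
Cumulative over 2 years: (1 + 0.1042383)^2 − 1 ≈ 0.21934.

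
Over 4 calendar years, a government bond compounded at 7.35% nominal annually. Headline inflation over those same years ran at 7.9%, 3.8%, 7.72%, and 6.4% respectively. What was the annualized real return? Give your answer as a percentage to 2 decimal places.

Cumulative inflation factor: 1.079 × 1.038 × 1.0772 × 1.064 ≈ 1.28368.
Nominal growth factor: 1.32803. Real growth factor = 1.32803 / 1.28368 ≈ 1.03455.
Annualized: 1.03455^(1/4) − 1 ≈ 0.00853.

0.85%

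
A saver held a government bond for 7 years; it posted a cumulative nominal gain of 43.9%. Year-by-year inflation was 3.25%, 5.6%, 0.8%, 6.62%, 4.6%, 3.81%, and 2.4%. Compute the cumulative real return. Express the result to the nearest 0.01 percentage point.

10.44%

Cumulative inflation factor: 1.0325 × 1.056 × 1.008 × 1.0662 × 1.046 × 1.0381 × 1.024 ≈ 1.30294.
Nominal growth factor: 1.43900. Real growth factor = 1.43900 / 1.30294 ≈ 1.10443.
Total real return ≈ 10.4426%.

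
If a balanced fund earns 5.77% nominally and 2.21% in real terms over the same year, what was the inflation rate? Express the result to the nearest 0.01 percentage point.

From (1+r_nom) = (1+r_real)(1+π), we get 1+π = (1 + 5.77%)/(1 + 2.21%) = 1.0577/1.0221 ≈ 1.03483.
So π ≈ 3.4830%.

3.48%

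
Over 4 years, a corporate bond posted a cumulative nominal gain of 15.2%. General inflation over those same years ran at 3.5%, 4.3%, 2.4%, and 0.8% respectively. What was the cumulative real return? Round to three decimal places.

Cumulative inflation factor: 1.035 × 1.043 × 1.024 × 1.008 ≈ 1.11426.
Nominal growth factor: 1.15200. Real growth factor = 1.15200 / 1.11426 ≈ 1.03387.
Total real return ≈ 3.3873%.

3.387%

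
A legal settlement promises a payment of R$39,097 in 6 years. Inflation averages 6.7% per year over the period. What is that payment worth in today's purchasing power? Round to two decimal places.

R$26,494.57

Price-level factor over 6 years: (1 + 6.7%)^6 ≈ 1.4756607180.
Purchasing power today: R$39,097 divided by that factor.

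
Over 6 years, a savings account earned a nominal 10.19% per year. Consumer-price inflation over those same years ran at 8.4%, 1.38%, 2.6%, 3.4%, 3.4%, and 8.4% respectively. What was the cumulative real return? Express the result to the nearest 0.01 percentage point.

36.98%

Cumulative inflation factor: 1.084 × 1.0138 × 1.026 × 1.034 × 1.034 × 1.084 ≈ 1.30677.
Nominal growth factor: 1.79000. Real growth factor = 1.79000 / 1.30677 ≈ 1.36979.
Total real return ≈ 36.9789%.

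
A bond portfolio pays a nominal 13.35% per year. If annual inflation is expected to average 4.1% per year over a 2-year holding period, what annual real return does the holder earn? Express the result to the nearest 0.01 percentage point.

8.89%

With constant rates the annual real return is the same each year: (1+13.35%)/(1+4.1%) − 1 = 0.08886.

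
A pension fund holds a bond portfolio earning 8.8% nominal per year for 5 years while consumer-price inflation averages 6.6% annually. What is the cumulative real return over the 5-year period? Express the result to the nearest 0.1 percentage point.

The annual real rate is (1+8.8%)/(1+6.6%) − 1 = 2.0638%.
Compounded over 5 years: (1 + 0.020638)^5 − 1 ≈ 0.10754.

10.8%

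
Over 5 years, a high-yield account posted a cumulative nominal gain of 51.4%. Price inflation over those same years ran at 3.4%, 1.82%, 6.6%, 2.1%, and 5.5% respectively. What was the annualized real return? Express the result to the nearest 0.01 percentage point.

4.60%

Cumulative inflation factor: 1.034 × 1.0182 × 1.066 × 1.021 × 1.055 ≈ 1.20890.
Nominal growth factor: 1.51400. Real growth factor = 1.51400 / 1.20890 ≈ 1.25238.
Annualized: 1.25238^(1/5) − 1 ≈ 0.04604.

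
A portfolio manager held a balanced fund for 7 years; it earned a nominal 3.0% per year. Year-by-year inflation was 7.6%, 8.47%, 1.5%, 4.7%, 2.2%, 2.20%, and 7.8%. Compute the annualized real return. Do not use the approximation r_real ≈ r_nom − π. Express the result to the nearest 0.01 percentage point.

-1.80%

Cumulative inflation factor: 1.076 × 1.0847 × 1.015 × 1.047 × 1.022 × 1.0220 × 1.078 ≈ 1.39655.
Nominal growth factor: 1.22987. Real growth factor = 1.22987 / 1.39655 ≈ 0.88065.
Annualized: 0.88065^(1/7) − 1 ≈ -0.01799.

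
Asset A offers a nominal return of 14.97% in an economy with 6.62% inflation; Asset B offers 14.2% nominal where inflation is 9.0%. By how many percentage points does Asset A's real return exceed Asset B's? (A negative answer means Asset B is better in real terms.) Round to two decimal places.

3.06

Asset A real return: 1.1497/1.0662 − 1 = 7.832%.
Asset B real return: 1.142/1.090 − 1 = 4.771%.
Difference: 7.832 − 4.771 = 3.061 pp.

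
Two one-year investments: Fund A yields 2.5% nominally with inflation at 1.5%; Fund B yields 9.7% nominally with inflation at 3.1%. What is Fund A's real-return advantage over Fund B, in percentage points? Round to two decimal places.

Fund A real return: 1.025/1.015 − 1 = 0.985%.
Fund B real return: 1.097/1.031 − 1 = 6.402%.
Difference: 0.985 − 6.402 = -5.417 pp.

-5.42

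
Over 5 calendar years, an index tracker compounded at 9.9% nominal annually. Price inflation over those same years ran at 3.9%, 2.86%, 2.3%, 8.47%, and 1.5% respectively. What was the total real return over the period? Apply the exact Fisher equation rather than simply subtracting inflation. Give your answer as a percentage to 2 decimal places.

Cumulative inflation factor: 1.039 × 1.0286 × 1.023 × 1.0847 × 1.015 ≈ 1.20369.
Nominal growth factor: 1.60320. Real growth factor = 1.60320 / 1.20369 ≈ 1.33191.
Total real return ≈ 33.1911%.

33.19%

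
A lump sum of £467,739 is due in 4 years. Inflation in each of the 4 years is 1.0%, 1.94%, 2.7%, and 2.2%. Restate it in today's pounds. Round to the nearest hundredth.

£432,828.89

Price-level factor over 4 years: 1.010 × 1.0194 × 1.027 × 1.022 ≈ 1.0806556848.
Purchasing power today: £467,739 divided by that factor.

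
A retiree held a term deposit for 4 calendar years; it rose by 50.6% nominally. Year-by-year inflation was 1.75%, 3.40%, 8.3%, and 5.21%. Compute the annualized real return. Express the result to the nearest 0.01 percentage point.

5.87%

Cumulative inflation factor: 1.0175 × 1.0340 × 1.083 × 1.0521 ≈ 1.19878.
Nominal growth factor: 1.50600. Real growth factor = 1.50600 / 1.19878 ≈ 1.25627.
Annualized: 1.25627^(1/4) − 1 ≈ 0.05870.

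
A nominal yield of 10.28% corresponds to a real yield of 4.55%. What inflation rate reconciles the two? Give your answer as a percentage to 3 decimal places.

From (1+r_nom) = (1+r_real)(1+π), we get 1+π = (1 + 10.28%)/(1 + 4.55%) = 1.1028/1.0455 ≈ 1.05481.
So π ≈ 5.4806%.

5.481%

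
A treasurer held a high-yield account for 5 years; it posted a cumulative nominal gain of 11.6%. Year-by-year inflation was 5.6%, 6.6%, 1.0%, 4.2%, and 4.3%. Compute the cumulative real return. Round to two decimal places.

-9.68%

Cumulative inflation factor: 1.056 × 1.066 × 1.010 × 1.042 × 1.043 ≈ 1.23565.
Nominal growth factor: 1.11600. Real growth factor = 1.11600 / 1.23565 ≈ 0.90317.
Total real return ≈ -9.6830%.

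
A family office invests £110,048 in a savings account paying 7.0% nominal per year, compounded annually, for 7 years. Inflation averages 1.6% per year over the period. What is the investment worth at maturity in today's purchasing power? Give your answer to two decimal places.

£158,129.41

Nominal value at maturity: £110,048 × (1 + 7.0%)^7 ≈ £176,713.04.
Price-level factor over 7 years: (1 + 1.6%)^7 ≈ 1.1175216759.
The maturity value deflated by that factor is the answer in today's purchasing power.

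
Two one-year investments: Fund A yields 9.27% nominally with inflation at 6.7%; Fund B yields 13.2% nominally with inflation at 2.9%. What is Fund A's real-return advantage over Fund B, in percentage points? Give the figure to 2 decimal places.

-7.60

Fund A real return: 1.0927/1.067 − 1 = 2.409%.
Fund B real return: 1.132/1.029 − 1 = 10.010%.
Difference: 2.409 − 10.010 = -7.601 pp.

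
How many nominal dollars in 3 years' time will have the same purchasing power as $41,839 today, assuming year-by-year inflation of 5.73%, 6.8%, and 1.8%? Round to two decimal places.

Cumulative price-level factor: 1.0573 × 1.068 × 1.018 = 1.1495219352.
The nominal amount required is $41,839 scaled up by that factor.

$48,094.85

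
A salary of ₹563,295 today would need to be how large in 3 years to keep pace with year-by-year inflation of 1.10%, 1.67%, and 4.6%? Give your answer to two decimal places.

Cumulative price-level factor: 1.0110 × 1.0167 × 1.046 = 1.0751663502.
The nominal amount required is ₹563,295 scaled up by that factor.

₹605,635.83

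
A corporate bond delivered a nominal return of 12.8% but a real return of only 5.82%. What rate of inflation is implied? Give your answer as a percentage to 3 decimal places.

From (1+r_nom) = (1+r_real)(1+π), we get 1+π = (1 + 12.8%)/(1 + 5.82%) = 1.128/1.0582 ≈ 1.06596.
So π ≈ 6.5961%.

6.596%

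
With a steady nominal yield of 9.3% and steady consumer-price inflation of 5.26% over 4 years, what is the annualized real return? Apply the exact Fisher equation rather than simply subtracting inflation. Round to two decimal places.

3.84%

With constant rates the annual real return is the same each year: (1+9.3%)/(1+5.26%) − 1 = 0.03838.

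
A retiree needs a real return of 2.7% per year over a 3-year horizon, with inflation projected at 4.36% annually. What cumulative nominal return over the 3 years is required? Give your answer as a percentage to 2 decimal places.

23.12%

Required annual nominal rate: (1+2.7%)(1+4.36%) − 1 = 7.17772%.
Cumulative over 3 years: (1 + 0.0717772)^3 − 1 ≈ 0.23116.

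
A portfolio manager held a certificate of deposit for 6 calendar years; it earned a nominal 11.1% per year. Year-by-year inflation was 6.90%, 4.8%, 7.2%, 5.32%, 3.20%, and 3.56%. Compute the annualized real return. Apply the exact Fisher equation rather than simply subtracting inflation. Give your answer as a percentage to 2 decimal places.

5.66%

Cumulative inflation factor: 1.0690 × 1.048 × 1.072 × 1.0532 × 1.0320 × 1.0356 ≈ 1.35181.
Nominal growth factor: 1.88055. Real growth factor = 1.88055 / 1.35181 ≈ 1.39113.
Annualized: 1.39113^(1/6) − 1 ≈ 0.05656.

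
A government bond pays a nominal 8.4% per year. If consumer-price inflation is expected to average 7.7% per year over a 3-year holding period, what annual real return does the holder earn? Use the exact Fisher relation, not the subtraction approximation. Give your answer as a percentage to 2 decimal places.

0.65%

With constant rates the annual real return is the same each year: (1+8.4%)/(1+7.7%) − 1 = 0.00650.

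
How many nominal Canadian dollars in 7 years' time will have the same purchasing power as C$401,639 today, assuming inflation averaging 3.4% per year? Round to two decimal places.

C$507,550.95

Cumulative price-level factor: (1+3.4%)^7 ≈ 1.2636993768.
The nominal amount required is C$401,639 scaled up by that factor.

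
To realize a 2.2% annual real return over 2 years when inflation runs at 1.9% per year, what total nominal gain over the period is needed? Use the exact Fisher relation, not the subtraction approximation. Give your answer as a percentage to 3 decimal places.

8.455%

Required annual nominal rate: (1+2.2%)(1+1.9%) − 1 = 4.1418%.
Cumulative over 2 years: (1 + 0.041418)^2 − 1 ≈ 0.08455.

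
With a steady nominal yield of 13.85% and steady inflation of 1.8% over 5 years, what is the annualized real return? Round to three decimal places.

11.837%

With constant rates the annual real return is the same each year: (1+13.85%)/(1+1.8%) − 1 = 0.11837.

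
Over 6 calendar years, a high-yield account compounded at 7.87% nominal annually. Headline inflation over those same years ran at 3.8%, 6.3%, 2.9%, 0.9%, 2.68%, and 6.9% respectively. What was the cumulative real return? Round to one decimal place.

Cumulative inflation factor: 1.038 × 1.063 × 1.029 × 1.009 × 1.0268 × 1.069 ≈ 1.25748.
Nominal growth factor: 1.57545. Real growth factor = 1.57545 / 1.25748 ≈ 1.25286.
Total real return ≈ 25.2862%.

25.3%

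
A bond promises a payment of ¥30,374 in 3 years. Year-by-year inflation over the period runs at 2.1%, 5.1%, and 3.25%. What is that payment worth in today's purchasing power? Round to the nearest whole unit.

¥27,415

Price-level factor over 3 years: 1.021 × 1.051 × 1.0325 = 1.1079458075.
Purchasing power today: ¥30,374 divided by that factor.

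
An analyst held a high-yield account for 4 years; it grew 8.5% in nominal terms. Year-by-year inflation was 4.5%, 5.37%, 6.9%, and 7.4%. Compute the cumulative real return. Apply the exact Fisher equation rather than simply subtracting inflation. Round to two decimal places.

-14.17%

Cumulative inflation factor: 1.045 × 1.0537 × 1.069 × 1.074 ≈ 1.26420.
Nominal growth factor: 1.08500. Real growth factor = 1.08500 / 1.26420 ≈ 0.85825.
Total real return ≈ -14.1749%.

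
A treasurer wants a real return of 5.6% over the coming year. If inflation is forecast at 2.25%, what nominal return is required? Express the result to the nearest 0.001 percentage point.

7.976%

By the Fisher equation, 1 + r_nom = (1 + 5.6%)(1 + 2.25%) = 1.056 × 1.0225 = 1.07976.
So r_nom = 7.976%.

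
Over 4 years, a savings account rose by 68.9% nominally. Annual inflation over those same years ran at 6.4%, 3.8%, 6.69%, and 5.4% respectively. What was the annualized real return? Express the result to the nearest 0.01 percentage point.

7.99%

Cumulative inflation factor: 1.064 × 1.038 × 1.0669 × 1.054 ≈ 1.24195.
Nominal growth factor: 1.68900. Real growth factor = 1.68900 / 1.24195 ≈ 1.35996.
Annualized: 1.35996^(1/4) − 1 ≈ 0.07990.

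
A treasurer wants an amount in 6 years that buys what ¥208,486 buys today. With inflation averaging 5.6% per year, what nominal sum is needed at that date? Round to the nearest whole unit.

¥289,108

Cumulative price-level factor: (1+5.6%)^6 ≈ 1.3867031727.
Multiplying ¥208,486 by the price-level factor gives the future nominal sum.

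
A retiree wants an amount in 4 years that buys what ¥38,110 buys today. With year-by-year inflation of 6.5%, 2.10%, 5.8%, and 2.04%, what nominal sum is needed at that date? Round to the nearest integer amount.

Cumulative price-level factor: 1.065 × 1.0210 × 1.058 × 1.0204 ≈ 1.1739009863.
Multiplying ¥38,110 by the price-level factor gives the future nominal sum.

¥44,737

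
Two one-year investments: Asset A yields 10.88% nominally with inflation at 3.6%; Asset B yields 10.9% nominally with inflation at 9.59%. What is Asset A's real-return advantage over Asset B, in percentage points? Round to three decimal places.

5.832

Asset A real return: 1.1088/1.036 − 1 = 7.0270%.
Asset B real return: 1.109/1.0959 − 1 = 1.1954%.
Difference: 7.0270 − 1.1954 = 5.8316 pp.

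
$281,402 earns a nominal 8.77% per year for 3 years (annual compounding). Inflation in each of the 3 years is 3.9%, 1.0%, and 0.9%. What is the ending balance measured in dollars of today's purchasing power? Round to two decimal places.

Nominal value at maturity: $281,402 × (1 + 8.77%)^3 ≈ $362,121.71.
Price-level factor over 3 years: 1.039 × 1.010 × 1.009 = 1.05883451.
The maturity value deflated by that factor is the answer in today's purchasing power.

$342,000.29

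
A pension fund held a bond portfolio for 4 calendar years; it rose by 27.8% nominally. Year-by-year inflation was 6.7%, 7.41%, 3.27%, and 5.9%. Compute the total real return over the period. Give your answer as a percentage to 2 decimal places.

1.97%

Cumulative inflation factor: 1.067 × 1.0741 × 1.0327 × 1.059 ≈ 1.25337.
Nominal growth factor: 1.27800. Real growth factor = 1.27800 / 1.25337 ≈ 1.01965.
Total real return ≈ 1.9651%.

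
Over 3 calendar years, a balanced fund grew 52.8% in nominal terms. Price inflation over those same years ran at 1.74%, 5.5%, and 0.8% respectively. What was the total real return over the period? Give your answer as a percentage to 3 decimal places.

Cumulative inflation factor: 1.0174 × 1.055 × 1.008 ≈ 1.08194.
Nominal growth factor: 1.52800. Real growth factor = 1.52800 / 1.08194 ≈ 1.41227.
Total real return ≈ 41.2273%.

41.227%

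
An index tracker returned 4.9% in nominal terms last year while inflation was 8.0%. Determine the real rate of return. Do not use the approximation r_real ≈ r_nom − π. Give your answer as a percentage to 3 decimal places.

Real return via the Fisher equation: (1 + 4.9%)/(1 + 8.0%) − 1 = 1.049/1.080 − 1 ≈ -0.02870.

-2.870%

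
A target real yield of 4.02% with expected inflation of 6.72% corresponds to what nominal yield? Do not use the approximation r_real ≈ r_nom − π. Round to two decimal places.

11.01%

By the Fisher equation, 1 + r_nom = (1 + 4.02%)(1 + 6.72%) = 1.0402 × 1.0672 = 1.11010144.
So r_nom = 11.010144%.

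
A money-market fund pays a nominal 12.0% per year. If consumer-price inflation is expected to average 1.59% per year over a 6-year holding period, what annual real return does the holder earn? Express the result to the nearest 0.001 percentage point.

10.247%

With constant rates the annual real return is the same each year: (1+12.0%)/(1+1.59%) − 1 = 0.10247.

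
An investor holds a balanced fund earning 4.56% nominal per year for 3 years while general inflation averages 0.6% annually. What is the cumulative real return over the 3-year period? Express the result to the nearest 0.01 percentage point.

12.28%

The annual real rate is (1+4.56%)/(1+0.6%) − 1 = 3.9364%.
Compounded over 3 years: (1 + 0.039364)^3 − 1 ≈ 0.12280.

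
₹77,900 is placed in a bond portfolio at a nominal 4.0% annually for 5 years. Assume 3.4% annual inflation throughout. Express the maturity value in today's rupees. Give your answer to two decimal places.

Nominal value at maturity: ₹77,900 × (1 + 4.0%)^5 ≈ ₹94,777.26.
Price-level factor over 5 years: (1 + 3.4%)^5 ≈ 1.1819597671.
Dividing the nominal maturity value by the price-level factor gives the value in today's money.

₹80,186.54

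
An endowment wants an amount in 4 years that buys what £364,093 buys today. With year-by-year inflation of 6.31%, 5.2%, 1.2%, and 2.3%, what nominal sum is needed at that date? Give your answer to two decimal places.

Cumulative price-level factor: 1.0631 × 1.052 × 1.012 × 1.023 ≈ 1.1578332152.
The nominal amount required is £364,093 scaled up by that factor.

£421,558.97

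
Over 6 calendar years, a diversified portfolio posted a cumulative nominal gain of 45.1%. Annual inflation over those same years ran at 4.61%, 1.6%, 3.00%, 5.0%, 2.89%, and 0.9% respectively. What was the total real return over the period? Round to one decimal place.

Cumulative inflation factor: 1.0461 × 1.016 × 1.0300 × 1.050 × 1.0289 × 1.009 ≈ 1.19332.
Nominal growth factor: 1.45100. Real growth factor = 1.45100 / 1.19332 ≈ 1.21593.
Total real return ≈ 21.5933%.

21.6%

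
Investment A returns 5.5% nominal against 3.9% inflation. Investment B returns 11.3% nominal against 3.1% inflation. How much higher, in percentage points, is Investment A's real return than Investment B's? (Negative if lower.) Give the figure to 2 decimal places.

Investment A real return: 1.055/1.039 − 1 = 1.540%.
Investment B real return: 1.113/1.031 − 1 = 7.953%.
Difference: 1.540 − 7.953 = -6.413 pp.

-6.41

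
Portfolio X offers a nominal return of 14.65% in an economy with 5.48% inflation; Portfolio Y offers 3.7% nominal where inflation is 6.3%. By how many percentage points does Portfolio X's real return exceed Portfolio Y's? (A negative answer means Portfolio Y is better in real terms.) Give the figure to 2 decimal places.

11.14

Portfolio X real return: 1.1465/1.0548 − 1 = 8.694%.
Portfolio Y real return: 1.037/1.063 − 1 = -2.446%.
Difference: 8.694 − (-2.446) = 11.140 pp.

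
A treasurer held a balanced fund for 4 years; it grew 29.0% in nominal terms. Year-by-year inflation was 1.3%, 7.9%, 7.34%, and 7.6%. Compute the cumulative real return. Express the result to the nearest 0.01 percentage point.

2.18%

Cumulative inflation factor: 1.013 × 1.079 × 1.0734 × 1.076 ≈ 1.26242.
Nominal growth factor: 1.29000. Real growth factor = 1.29000 / 1.26242 ≈ 1.02184.
Total real return ≈ 2.1845%.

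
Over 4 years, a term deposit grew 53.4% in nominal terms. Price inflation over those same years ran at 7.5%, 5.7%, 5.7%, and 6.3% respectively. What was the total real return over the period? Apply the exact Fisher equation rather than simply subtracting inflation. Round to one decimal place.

Cumulative inflation factor: 1.075 × 1.057 × 1.057 × 1.063 ≈ 1.27671.
Nominal growth factor: 1.53400. Real growth factor = 1.53400 / 1.27671 ≈ 1.20153.
Total real return ≈ 20.1527%.

20.2%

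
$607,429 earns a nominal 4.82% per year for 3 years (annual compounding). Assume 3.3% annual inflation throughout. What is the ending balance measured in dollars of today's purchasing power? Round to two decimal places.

$634,639.39

Nominal value at maturity: $607,429 × (1 + 4.82%)^3 ≈ $699,564.86.
Price-level factor over 3 years: (1 + 3.3%)^3 = 1.102302937.
Dividing the nominal maturity value by the price-level factor gives the value in today's money.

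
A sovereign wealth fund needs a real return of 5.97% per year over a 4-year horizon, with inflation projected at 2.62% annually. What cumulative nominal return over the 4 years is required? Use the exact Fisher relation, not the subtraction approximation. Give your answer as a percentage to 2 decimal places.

Required annual nominal rate: (1+5.97%)(1+2.62%) − 1 = 8.746414%.
Cumulative over 4 years: (1 + 0.08746414)^4 − 1 ≈ 0.39849.

39.85%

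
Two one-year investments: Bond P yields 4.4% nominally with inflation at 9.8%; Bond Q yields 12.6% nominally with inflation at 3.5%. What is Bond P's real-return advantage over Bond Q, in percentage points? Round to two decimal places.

-13.71

Bond P real return: 1.044/1.098 − 1 = -4.918%.
Bond Q real return: 1.126/1.035 − 1 = 8.792%.
Difference: -4.918 − 8.792 = -13.710 pp.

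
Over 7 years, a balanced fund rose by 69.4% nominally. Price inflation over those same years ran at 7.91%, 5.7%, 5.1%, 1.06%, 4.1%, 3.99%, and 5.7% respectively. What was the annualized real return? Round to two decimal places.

Cumulative inflation factor: 1.0791 × 1.057 × 1.051 × 1.0106 × 1.041 × 1.0399 × 1.057 ≈ 1.38623.
Nominal growth factor: 1.69400. Real growth factor = 1.69400 / 1.38623 ≈ 1.22202.
Annualized: 1.22202^(1/7) − 1 ≈ 0.02906.

2.91%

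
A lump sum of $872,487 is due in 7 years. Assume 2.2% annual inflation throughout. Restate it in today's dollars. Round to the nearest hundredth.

$749,208.50

Price-level factor over 7 years: (1 + 2.2%)^7 ≈ 1.1645449880.
Purchasing power today: $872,487 divided by that factor.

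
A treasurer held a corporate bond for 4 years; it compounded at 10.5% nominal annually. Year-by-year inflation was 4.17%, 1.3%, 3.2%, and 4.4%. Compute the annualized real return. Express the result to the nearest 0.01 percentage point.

Cumulative inflation factor: 1.0417 × 1.013 × 1.032 × 1.044 ≈ 1.13693.
Nominal growth factor: 1.49090. Real growth factor = 1.49090 / 1.13693 ≈ 1.31134.
Annualized: 1.31134^(1/4) − 1 ≈ 0.07011.

7.01%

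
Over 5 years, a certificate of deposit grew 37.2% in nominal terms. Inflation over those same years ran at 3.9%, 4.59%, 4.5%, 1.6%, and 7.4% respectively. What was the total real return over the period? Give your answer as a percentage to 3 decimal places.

Cumulative inflation factor: 1.039 × 1.0459 × 1.045 × 1.016 × 1.074 ≈ 1.23914.
Nominal growth factor: 1.37200. Real growth factor = 1.37200 / 1.23914 ≈ 1.10722.
Total real return ≈ 10.7221%.

10.722%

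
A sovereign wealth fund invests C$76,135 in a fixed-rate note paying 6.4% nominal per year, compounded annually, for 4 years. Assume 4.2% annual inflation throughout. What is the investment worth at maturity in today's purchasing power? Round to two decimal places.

C$82,771.34

Nominal value at maturity: C$76,135 × (1 + 6.4%)^4 ≈ C$97,577.76.
Price-level factor over 4 years: (1 + 4.2%)^4 ≈ 1.1788834637.
The maturity value deflated by that factor is the answer in today's purchasing power.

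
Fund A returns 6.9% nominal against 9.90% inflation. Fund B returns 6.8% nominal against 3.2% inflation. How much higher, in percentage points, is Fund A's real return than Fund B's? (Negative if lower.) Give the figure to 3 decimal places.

-6.218

Fund A real return: 1.069/1.0990 − 1 = -2.7298%.
Fund B real return: 1.068/1.032 − 1 = 3.4884%.
Difference: -2.7298 − 3.4884 = -6.2182 pp.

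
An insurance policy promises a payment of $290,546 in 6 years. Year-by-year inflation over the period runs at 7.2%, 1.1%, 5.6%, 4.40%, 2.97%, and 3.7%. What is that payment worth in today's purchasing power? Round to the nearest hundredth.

Price-level factor over 6 years: 1.072 × 1.011 × 1.056 × 1.0440 × 1.0297 × 1.037 ≈ 1.2758506139.
Purchasing power today: $290,546 divided by that factor.

$227,727.29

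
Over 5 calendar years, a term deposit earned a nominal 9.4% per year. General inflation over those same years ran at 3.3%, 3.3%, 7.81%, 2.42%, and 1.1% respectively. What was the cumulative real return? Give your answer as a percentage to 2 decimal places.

Cumulative inflation factor: 1.033 × 1.033 × 1.0781 × 1.0242 × 1.011 ≈ 1.19123.
Nominal growth factor: 1.56706. Real growth factor = 1.56706 / 1.19123 ≈ 1.31550.
Total real return ≈ 31.5500%.

31.55%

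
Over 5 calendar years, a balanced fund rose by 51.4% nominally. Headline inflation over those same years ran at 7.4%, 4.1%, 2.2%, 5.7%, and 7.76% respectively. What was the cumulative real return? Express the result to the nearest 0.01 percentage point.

16.33%

Cumulative inflation factor: 1.074 × 1.041 × 1.022 × 1.057 × 1.0776 ≈ 1.30148.
Nominal growth factor: 1.51400. Real growth factor = 1.51400 / 1.30148 ≈ 1.16329.
Total real return ≈ 16.3288%.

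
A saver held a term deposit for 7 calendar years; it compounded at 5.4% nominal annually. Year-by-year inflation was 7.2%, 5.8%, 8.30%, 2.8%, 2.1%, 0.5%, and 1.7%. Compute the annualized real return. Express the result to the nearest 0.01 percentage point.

Cumulative inflation factor: 1.072 × 1.058 × 1.0830 × 1.028 × 1.021 × 1.005 × 1.017 ≈ 1.31769.
Nominal growth factor: 1.44505. Real growth factor = 1.44505 / 1.31769 ≈ 1.09665.
Annualized: 1.09665^(1/7) − 1 ≈ 0.01327.

1.33%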